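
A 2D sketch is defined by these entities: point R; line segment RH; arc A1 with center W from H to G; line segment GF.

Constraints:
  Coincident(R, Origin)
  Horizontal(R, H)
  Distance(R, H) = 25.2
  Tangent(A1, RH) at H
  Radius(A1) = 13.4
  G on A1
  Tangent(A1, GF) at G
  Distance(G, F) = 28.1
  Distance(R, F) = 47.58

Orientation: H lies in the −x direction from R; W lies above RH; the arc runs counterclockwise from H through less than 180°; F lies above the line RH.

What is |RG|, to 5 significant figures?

20.454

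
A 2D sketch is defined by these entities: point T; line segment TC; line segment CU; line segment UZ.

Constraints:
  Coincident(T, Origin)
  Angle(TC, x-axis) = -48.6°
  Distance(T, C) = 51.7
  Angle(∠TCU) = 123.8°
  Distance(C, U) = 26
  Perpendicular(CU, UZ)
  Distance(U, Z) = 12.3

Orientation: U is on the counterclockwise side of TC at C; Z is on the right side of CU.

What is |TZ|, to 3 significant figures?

77.8

T is at the origin; TC runs at -48.6° with length 51.7, so C = 51.7·(cos -48.6°, sin -48.6°) = (34.2, -38.8). ∠TCU = 123.8°, so CU runs at -48.6° + (180° − 123.8°) = 7.60° from the x-axis; with |CU| = 26.0, U = C + 26.0·(cos 7.60°, sin 7.60°) = (60.0, -35.3). CU ⟂ UZ; with |UZ| = 12.3 on the right of CU, Z = U + 12.3·(0.132, -0.991) = (61.6, -47.5). Then |TZ| = |Z − T| = 77.8.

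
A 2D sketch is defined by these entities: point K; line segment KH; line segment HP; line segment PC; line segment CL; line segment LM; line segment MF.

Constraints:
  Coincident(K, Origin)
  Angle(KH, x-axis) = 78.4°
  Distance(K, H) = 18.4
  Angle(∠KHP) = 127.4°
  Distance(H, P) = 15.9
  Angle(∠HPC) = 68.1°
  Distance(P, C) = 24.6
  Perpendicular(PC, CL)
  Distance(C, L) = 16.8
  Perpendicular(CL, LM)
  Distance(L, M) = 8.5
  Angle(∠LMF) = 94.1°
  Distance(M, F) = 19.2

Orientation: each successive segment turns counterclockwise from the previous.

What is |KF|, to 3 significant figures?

23.8

K is at the origin; KH runs at 78.4° with length 18.4, so H = (3.70, 18.0). ∠KHP = 127.4° gives HP at 131° from the x-axis; with |HP| = 15.9, P = (-6.73, 30.0). ∠HPC = 68.1° gives PC at -117° from the x-axis; with |PC| = 24.6, C = (-17.9, 8.12). PC is perpendicular to CL, so CL runs at -27.1°; with |CL| = 16.8, L = (-2.98, 0.472). CL is perpendicular to LM, so LM runs at 62.9°; with |LM| = 8.5, M = (0.890, 8.04). ∠LMF = 94.1° gives MF at 149° from the x-axis; with |MF| = 19.2, F = (-15.5, 18.0). Then |KF| = |F − K| = 23.8.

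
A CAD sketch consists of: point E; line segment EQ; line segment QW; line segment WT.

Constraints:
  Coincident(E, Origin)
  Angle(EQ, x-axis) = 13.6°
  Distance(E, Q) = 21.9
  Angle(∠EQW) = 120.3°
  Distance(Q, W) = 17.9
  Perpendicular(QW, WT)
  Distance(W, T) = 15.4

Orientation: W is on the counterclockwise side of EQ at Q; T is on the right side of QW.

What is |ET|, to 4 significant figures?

44.89

E is at the origin; EQ runs at 13.6° with length 21.9, so Q = 21.9·(cos 13.6°, sin 13.6°) = (21.29, 5.150). ∠EQW = 120.3°, so QW runs at 13.6° + (180° − 120.3°) = 73.30° from the x-axis; with |QW| = 17.9, W = Q + 17.9·(cos 73.30°, sin 73.30°) = (26.43, 22.29). QW ⟂ WT; with |WT| = 15.4 on the right of QW, T = W + 15.4·(0.9578, -0.2874) = (41.18, 17.87). Then |ET| = |T − E| = 44.89.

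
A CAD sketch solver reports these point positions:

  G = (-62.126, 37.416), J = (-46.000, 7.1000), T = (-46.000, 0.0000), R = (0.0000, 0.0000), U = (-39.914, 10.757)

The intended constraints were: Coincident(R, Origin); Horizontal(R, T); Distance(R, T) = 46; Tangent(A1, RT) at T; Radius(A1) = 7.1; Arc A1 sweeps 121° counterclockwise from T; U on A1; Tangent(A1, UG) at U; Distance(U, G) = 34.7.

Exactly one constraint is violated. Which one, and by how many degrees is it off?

Tangent(A1, UG) at U — off by 8.80°.

R = (0.00, 0.00) ✓; R.y = 0.00, T.y = 0.00 ✓; |RT| = 46.00 ✓; ∠(JT, TR) = 90.00° ✓; |JT| = 7.100 ✓; bearing(J→U) − bearing(J→T) = 121.0° ✓; |JU| = 7.100 ✓; ∠(JU, UG) = 81.20° ✗; |UG| = 34.70 ✓.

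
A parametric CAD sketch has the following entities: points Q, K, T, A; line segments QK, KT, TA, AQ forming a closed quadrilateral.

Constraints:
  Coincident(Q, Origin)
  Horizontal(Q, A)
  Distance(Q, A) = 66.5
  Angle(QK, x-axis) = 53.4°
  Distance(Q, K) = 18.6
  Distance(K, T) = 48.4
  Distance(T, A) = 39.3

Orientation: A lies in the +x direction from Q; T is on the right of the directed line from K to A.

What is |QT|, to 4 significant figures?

45.19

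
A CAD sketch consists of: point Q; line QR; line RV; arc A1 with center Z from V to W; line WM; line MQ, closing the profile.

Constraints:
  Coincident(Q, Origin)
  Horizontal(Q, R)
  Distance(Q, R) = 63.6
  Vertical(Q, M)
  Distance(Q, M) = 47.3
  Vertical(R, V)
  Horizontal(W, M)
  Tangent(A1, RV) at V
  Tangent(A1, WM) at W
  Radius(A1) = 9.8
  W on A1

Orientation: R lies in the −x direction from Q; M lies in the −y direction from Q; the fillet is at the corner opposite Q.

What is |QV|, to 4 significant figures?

73.83

Q is at the origin; QR is horizontal with |QR| = 63.6 and R on the −x side, so R = (-63.60, 0.000). Q and M share the same x with |QM| = 47.3 and M on the −y side, so M = (0.000, -47.30). The virtual corner opposite Q is at (-63.60, -47.30). A1 meets RV tangentially, so ZV is at right angles to RV and since A1 is tangent to WM there, ZW ⟂ WM, with radius 9.8, so the center Z sits 9.8 in from both sides at Z = (-53.80, -37.50). That places the tangent points at V = (-63.60, -37.50) on RV and W = (-53.80, -47.30) on WM. Then |QV| = |V − Q| = 73.83.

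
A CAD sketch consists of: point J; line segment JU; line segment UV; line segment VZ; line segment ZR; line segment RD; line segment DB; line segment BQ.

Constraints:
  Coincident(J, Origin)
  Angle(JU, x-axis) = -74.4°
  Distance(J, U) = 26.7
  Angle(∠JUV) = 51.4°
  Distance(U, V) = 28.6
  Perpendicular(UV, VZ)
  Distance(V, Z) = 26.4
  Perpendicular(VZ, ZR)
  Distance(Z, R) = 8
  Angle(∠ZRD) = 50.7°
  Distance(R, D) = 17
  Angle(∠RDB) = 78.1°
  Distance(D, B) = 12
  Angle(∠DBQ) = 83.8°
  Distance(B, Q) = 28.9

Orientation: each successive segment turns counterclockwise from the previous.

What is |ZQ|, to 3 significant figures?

18.3

∠RDB = 78.1° gives DB at 105° from the x-axis; with |DB| = 12.0, B = (11.6, 19.0). ∠DBQ = 83.8° gives BQ at -158° from the x-axis; with |BQ| = 28.9, Q = (-15.3, 8.40). Then |ZQ| = |Q − Z| = 18.3.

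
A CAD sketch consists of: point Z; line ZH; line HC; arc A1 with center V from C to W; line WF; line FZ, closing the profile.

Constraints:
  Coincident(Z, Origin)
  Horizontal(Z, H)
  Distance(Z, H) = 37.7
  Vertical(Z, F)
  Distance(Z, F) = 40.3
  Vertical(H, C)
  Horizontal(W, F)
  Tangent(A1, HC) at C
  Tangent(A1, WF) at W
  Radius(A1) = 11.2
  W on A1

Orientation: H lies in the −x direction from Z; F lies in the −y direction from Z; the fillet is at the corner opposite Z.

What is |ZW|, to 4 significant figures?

48.23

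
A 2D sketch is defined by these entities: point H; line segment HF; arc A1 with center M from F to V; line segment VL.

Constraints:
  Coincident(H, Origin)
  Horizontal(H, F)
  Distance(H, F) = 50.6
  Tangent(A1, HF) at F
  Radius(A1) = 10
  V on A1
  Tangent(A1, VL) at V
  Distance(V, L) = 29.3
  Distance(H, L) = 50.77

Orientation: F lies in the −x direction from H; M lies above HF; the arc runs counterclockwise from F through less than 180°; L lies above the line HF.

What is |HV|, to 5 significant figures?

41.579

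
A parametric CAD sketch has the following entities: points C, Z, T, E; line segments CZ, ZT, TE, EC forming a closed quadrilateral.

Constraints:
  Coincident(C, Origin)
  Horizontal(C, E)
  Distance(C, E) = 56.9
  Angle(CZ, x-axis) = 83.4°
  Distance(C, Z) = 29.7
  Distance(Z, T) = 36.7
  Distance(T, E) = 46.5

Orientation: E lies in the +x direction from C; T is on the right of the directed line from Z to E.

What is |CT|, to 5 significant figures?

12.613

C is at the origin; C and E share the same y with |CE| = 56.9 and E in +x, so E = (56.9, 0). CZ runs at 83.4° with |CZ| = 29.7, so Z = (3.4136, 29.503). T is determined by |ZT| = 36.7 and |TE| = 46.5 together: it lies at the intersection of circle(Z, 36.7) and circle(E, 46.5). With |ZE| = 61.084, the foot of the radical line on ZE is 23.868 from Z and the perpendicular offset is √(36.7² − 23.868²) = 27.879. Taking the right-of-ZE solution: T = (10.848, -6.4360).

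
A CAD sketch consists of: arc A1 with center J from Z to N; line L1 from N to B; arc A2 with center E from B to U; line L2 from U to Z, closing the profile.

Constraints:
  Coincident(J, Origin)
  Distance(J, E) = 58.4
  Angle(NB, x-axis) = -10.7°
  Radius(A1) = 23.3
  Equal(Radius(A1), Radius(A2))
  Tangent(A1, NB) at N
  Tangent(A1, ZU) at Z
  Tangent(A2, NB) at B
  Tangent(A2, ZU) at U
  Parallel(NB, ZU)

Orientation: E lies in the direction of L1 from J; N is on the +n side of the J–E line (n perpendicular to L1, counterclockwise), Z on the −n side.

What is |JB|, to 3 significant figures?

62.9

The slot axis is L1's direction at -10.7°, so u = (cos -10.7°, sin -10.7°) = (0.983, -0.186) and n = (−sin -10.7°, cos -10.7°) = (0.186, 0.983). J is at the origin and E lies 58.4 along u from J, so E = 58.4·u = (57.4, -10.8). Tangency of A1 to both parallel lines with radius 23.3 puts N and Z at J ± 23.3·n: N = (4.33, 22.9), Z = (-4.33, -22.9). Equal radii place B and U the same way about E: B = E + 23.3·n = (61.7, 12.1), U = E − 23.3·n = (53.1, -33.7). Then |JB| = |B − J| = 62.9.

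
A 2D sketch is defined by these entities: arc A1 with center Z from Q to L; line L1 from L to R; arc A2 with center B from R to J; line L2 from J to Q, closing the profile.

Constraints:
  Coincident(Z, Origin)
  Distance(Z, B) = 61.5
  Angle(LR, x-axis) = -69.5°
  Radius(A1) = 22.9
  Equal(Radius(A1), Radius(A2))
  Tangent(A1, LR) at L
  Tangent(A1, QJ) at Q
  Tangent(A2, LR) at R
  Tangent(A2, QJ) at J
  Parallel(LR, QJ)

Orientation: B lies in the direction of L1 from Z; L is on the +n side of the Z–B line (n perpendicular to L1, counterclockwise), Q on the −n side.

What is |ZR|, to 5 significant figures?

65.625

The slot axis is L1's direction at -69.5°, so u = (cos -69.5°, sin -69.5°) = (0.35021, -0.93667) and n = (−sin -69.5°, cos -69.5°) = (0.93667, 0.35021). Z is at the origin and B lies 61.5 along u from Z, so B = 61.5·u = (21.538, -57.605). Tangency of A1 to both parallel lines with radius 22.9 puts L and Q at Z ± 22.9·n: L = (21.450, 8.0197), Q = (-21.450, -8.0197). Equal radii place R and J the same way about B: R = B + 22.9·n = (42.988, -49.586), J = B − 22.9·n = (0.087961, -65.625). Then |ZR| = |R − Z| = 65.625.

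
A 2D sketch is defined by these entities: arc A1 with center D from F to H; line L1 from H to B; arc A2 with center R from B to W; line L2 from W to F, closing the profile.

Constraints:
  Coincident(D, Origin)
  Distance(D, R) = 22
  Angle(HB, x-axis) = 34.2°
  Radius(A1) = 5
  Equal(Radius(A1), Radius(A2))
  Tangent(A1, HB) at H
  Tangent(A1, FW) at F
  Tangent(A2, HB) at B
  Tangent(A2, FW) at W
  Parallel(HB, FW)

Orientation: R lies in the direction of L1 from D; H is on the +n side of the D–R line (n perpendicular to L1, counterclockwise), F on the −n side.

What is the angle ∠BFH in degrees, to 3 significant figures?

65.6°

The slot axis is L1's direction at 34.2°, so u = (cos 34.2°, sin 34.2°) = (0.827, 0.562) and n = (−sin 34.2°, cos 34.2°) = (-0.562, 0.827). D is at the origin and R lies 22.0 along u from D, so R = 22.0·u = (18.2, 12.4). Tangency of A1 to both parallel lines with radius 5.0 puts H and F at D ± 5.0·n: H = (-2.81, 4.14), F = (2.81, -4.14). Equal radii place B and W the same way about R: B = R + 5.0·n = (15.4, 16.5), W = R − 5.0·n = (21.0, 8.23). Then cos ∠BFH = FB·FH / (|FB||FH|), giving 65.6°.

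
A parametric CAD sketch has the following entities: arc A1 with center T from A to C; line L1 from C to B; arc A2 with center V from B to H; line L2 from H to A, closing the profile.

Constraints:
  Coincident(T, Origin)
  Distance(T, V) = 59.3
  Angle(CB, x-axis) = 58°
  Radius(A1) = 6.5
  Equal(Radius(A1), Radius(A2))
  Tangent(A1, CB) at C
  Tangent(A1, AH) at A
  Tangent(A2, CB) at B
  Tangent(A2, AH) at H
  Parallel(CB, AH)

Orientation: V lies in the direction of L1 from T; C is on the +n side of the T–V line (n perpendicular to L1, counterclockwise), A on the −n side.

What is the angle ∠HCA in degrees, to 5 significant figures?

77.635°

The slot axis is L1's direction at 58.0°, so u = (cos 58.0°, sin 58.0°) = (0.52992, 0.84805) and n = (−sin 58.0°, cos 58.0°) = (-0.84805, 0.52992). T is at the origin and V lies 59.3 along u from T, so V = 59.3·u = (31.424, 50.289). Tangency of A1 to both parallel lines with radius 6.5 puts C and A at T ± 6.5·n: C = (-5.5123, 3.4445), A = (5.5123, -3.4445). Equal radii place B and H the same way about V: B = V + 6.5·n = (25.912, 53.734), H = V − 6.5·n = (36.937, 46.845). Then cos ∠HCA = CH·CA / (|CH||CA|), giving 77.635°.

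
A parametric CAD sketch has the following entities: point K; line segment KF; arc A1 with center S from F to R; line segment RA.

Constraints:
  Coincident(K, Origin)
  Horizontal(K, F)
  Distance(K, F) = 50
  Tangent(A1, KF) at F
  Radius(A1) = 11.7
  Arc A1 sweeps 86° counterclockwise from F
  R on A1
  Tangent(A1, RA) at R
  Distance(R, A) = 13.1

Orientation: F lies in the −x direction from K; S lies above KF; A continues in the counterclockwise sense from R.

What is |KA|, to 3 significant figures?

44.4

K is at the origin; KF is horizontal with |KF| = 50.0 and F on the −x side, so F = (-50.0, 0.00). Tangency of A1 to KF means the radius SF is perpendicular to KF, so S = F + (0, 11.7) = (-50.0, 11.7). On A1, F sits at bearing -90° from S; an 86° counterclockwise sweep puts R at bearing -4°, so R = S + 11.7·(cos -4°, sin -4°) = (-38.3, 10.9). A1 meets RA tangentially, so SR is at right angles to RA, so RA runs along (−sin -4°, cos -4°); with |RA| = 13.1, A = (-37.4, 24.0). Then |KA| = |A − K| = 44.4.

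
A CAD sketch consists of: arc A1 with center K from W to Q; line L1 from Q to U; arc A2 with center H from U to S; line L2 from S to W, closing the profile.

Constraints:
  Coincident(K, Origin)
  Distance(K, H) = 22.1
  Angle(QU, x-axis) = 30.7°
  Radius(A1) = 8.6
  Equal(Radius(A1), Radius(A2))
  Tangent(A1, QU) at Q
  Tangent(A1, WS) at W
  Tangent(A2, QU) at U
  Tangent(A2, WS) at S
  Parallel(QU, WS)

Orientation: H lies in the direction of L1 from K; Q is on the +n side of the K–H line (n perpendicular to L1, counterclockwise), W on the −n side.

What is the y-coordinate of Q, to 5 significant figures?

7.3947

The slot axis is L1's direction at 30.7°, so u = (cos 30.7°, sin 30.7°) = (0.85985, 0.51054) and n = (−sin 30.7°, cos 30.7°) = (-0.51054, 0.85985). K is at the origin and H lies 22.1 along u from K, so H = 22.1·u = (19.003, 11.283). Tangency of A1 to both parallel lines with radius 8.6 puts Q and W at K ± 8.6·n: Q = (-4.3907, 7.3947), W = (4.3907, -7.3947). So Q.y = 7.3947.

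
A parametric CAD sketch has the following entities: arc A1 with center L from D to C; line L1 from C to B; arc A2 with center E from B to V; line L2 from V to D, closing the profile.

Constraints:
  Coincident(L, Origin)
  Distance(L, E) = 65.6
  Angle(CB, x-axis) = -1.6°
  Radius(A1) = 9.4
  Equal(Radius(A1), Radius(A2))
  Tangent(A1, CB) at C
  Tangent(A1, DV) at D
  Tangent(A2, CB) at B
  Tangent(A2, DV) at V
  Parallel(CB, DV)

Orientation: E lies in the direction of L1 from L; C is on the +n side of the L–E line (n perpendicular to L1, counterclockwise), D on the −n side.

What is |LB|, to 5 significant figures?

66.270

The slot axis is L1's direction at -1.6°, so u = (cos -1.6°, sin -1.6°) = (0.99961, -0.027922) and n = (−sin -1.6°, cos -1.6°) = (0.027922, 0.99961). L is at the origin and E lies 65.6 along u from L, so E = 65.6·u = (65.574, -1.8317). Tangency of A1 to both parallel lines with radius 9.4 puts C and D at L ± 9.4·n: C = (0.26246, 9.3963), D = (-0.26246, -9.3963). Equal radii place B and V the same way about E: B = E + 9.4·n = (65.837, 7.5647), V = E − 9.4·n = (65.312, -11.228). Then |LB| = |B − L| = 66.270.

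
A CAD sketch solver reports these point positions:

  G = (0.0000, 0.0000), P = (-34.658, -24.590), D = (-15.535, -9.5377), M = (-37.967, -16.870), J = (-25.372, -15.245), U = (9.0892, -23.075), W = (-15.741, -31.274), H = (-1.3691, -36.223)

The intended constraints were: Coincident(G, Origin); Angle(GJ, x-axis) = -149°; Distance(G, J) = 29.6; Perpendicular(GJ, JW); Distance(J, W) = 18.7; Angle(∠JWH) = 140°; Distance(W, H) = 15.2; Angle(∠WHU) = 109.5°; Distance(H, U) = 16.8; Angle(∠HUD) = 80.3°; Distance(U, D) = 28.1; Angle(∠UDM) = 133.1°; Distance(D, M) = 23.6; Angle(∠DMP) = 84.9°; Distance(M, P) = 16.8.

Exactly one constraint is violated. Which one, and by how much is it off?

Distance(M, P) = 16.8 — off by 8.40.

G = (0.00, 0.00) ✓; GJ at -149.0° ✓; |GJ| = 29.60 ✓; ∠(GJ, JW) = 90.00° ✓; |JW| = 18.70 ✓; ∠JWH = 140.0° ✓; |WH| = 15.20 ✓; ∠WHU = 109.5° ✓; |HU| = 16.80 ✓; ∠HUD = 80.30° ✓; |UD| = 28.10 ✓; ∠UDM = 133.1° ✓; |DM| = 23.60 ✓; ∠DMP = 84.90° ✓; |MP| = 8.399 ✗.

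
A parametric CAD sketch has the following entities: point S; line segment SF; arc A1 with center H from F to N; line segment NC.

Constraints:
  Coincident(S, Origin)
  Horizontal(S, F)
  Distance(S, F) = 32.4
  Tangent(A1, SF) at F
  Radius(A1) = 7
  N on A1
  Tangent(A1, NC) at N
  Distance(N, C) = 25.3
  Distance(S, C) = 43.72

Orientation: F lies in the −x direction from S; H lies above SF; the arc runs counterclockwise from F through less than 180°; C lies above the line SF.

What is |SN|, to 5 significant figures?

26.654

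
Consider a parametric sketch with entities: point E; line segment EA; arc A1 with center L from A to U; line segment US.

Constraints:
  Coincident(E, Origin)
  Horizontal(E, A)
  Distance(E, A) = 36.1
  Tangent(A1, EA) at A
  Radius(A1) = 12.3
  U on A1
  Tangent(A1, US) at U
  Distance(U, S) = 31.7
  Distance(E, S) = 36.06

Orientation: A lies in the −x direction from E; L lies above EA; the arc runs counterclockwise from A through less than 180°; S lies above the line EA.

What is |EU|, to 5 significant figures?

26.067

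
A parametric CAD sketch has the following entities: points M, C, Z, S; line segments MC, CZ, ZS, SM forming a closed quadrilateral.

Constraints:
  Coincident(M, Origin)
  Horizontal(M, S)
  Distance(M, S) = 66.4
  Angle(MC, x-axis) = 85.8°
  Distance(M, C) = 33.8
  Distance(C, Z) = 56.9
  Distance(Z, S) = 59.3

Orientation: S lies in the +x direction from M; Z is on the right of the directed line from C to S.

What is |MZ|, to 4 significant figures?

25.25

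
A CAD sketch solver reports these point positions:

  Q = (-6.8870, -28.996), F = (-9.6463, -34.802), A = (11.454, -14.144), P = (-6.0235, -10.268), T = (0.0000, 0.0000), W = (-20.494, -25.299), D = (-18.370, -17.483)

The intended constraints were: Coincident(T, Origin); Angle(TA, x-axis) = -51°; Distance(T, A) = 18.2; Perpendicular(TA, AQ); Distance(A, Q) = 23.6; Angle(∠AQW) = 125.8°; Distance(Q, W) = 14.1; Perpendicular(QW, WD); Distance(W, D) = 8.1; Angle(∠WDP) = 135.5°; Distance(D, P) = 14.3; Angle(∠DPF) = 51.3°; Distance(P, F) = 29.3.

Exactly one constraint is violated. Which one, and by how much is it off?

Distance(P, F) = 29.3 — off by 4.50.

T = (0.00, 0.00) ✓; TA at -51.00° ✓; |TA| = 18.20 ✓; ∠(TA, AQ) = 90.00° ✓; |AQ| = 23.60 ✓; ∠AQW = 125.8° ✓; |QW| = 14.10 ✓; ∠(QW, WD) = 90.00° ✓; |WD| = 8.099 ✓; ∠WDP = 135.5° ✓; |DP| = 14.30 ✓; ∠DPF = 51.30° ✓; |PF| = 24.80 ✗.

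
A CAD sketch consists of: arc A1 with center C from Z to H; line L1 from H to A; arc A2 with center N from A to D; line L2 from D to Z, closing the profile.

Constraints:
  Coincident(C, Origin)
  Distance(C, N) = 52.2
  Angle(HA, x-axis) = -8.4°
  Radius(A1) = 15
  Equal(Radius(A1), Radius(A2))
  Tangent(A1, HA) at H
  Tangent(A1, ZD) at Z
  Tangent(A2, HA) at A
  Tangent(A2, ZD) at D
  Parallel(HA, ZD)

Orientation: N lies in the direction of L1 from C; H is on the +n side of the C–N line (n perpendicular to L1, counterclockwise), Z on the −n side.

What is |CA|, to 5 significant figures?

54.312

Tangency of A1 to both parallel lines with radius 15.0 puts H and Z at C ± 15.0·n: H = (2.1912, 14.839), Z = (-2.1912, -14.839). Equal radii place A and D the same way about N: A = N + 15.0·n = (53.831, 7.2136), D = N − 15.0·n = (49.449, -22.465). Then |CA| = |A − C| = 54.312.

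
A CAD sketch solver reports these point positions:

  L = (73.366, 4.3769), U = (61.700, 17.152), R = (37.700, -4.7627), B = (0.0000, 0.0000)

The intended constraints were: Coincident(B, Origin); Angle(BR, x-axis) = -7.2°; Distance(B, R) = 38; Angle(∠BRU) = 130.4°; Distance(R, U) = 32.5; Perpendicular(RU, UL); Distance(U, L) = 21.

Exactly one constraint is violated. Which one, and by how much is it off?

Distance(U, L) = 21 — off by 3.70.

B = (0.00, 0.00) ✓; BR at -7.200° ✓; |BR| = 38.00 ✓; ∠BRU = 130.4° ✓; |RU| = 32.50 ✓; ∠(RU, UL) = 90.00° ✓; |UL| = 17.30 ✗.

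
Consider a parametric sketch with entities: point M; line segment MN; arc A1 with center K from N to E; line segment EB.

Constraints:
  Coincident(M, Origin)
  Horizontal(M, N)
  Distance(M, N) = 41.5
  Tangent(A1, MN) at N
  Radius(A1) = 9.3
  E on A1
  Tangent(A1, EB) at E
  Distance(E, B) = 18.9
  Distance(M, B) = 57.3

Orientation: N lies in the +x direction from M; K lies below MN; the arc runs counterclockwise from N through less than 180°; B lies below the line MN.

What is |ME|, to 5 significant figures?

38.931

M is at the origin; M and N share the same y with |MN| = 41.5 and N on the +x side, so N = (41.500, 0.0000). The tangent condition forces KN to be normal to MN, so K = N + (0, -9.3) = (41.500, -9.3000). Since KE ⟂ EB (tangency), |KB| = √(9.3² + 18.9²) = 21.064 regardless of where E sits on A1. So B lies on both circle(M, 57.3) and circle(K, 21.064); the below-MN intersection is B = (49.559, -28.762). E is the foot of the tangent from B: E = (35.361, -16.286).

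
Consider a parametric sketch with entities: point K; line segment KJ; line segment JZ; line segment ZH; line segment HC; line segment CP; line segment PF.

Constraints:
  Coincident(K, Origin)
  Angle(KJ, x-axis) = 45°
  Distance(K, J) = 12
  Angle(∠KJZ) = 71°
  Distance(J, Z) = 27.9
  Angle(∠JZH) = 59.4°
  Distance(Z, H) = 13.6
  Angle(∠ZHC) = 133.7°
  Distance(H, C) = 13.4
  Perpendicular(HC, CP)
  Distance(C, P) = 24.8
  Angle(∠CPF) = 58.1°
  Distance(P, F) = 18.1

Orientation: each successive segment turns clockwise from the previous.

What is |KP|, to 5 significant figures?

20.819

∠ZHC = 133.7° gives HC at 129.10° from the x-axis; with |HC| = 13.4, C = (-1.2914, -5.1013). HC is perpendicular to CP, so CP runs at 39.100°; with |CP| = 24.8, P = (17.955, 10.539). Then |KP| = |P − K| = 20.819.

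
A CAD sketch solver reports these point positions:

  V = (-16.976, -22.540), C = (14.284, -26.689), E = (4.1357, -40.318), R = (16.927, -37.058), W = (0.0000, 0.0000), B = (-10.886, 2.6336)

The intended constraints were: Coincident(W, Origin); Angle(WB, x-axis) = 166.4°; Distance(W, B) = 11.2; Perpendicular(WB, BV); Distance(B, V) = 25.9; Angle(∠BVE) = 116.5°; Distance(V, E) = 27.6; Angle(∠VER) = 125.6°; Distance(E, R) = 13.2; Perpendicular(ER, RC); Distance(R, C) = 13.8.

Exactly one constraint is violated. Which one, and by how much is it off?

Distance(R, C) = 13.8 — off by 3.10.

W = (0.00, 0.00) ✓; WB at 166.4° ✓; |WB| = 11.20 ✓; ∠(WB, BV) = 90.00° ✓; |BV| = 25.90 ✓; ∠BVE = 116.5° ✓; |VE| = 27.60 ✓; ∠VER = 125.6° ✓; |ER| = 13.20 ✓; ∠(ER, RC) = 90.00° ✓; |RC| = 10.70 ✗.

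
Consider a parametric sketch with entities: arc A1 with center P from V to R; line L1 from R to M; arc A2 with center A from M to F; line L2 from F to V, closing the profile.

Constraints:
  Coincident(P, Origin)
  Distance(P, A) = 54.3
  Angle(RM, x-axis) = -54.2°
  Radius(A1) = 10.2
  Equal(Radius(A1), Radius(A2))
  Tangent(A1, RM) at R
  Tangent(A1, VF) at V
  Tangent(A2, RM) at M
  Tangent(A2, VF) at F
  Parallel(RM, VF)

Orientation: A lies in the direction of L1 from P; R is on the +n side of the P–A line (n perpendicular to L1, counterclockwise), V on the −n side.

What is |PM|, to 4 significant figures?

55.25

Tangency of A1 to both parallel lines with radius 10.2 puts R and V at P ± 10.2·n: R = (8.273, 5.967), V = (-8.273, -5.967). Equal radii place M and F the same way about A: M = A + 10.2·n = (40.04, -38.07), F = A − 10.2·n = (23.49, -50.01). Then |PM| = |M − P| = 55.25.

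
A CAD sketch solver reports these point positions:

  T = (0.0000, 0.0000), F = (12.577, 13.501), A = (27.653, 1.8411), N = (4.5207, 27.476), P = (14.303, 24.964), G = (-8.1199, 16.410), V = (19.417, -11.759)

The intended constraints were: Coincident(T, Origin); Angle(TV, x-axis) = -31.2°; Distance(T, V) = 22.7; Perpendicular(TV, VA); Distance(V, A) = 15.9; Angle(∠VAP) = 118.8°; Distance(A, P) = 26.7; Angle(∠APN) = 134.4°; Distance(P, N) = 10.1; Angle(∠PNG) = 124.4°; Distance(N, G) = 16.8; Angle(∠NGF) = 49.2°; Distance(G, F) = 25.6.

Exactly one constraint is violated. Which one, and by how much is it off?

Distance(G, F) = 25.6 — off by 4.70.

T = (0.00, 0.00) ✓; TV at -31.20° ✓; |TV| = 22.70 ✓; ∠(TV, VA) = 90.00° ✓; |VA| = 15.90 ✓; ∠VAP = 118.8° ✓; |AP| = 26.70 ✓; ∠APN = 134.4° ✓; |PN| = 10.10 ✓; ∠PNG = 124.4° ✓; |NG| = 16.80 ✓; ∠NGF = 49.20° ✓; |GF| = 20.90 ✗.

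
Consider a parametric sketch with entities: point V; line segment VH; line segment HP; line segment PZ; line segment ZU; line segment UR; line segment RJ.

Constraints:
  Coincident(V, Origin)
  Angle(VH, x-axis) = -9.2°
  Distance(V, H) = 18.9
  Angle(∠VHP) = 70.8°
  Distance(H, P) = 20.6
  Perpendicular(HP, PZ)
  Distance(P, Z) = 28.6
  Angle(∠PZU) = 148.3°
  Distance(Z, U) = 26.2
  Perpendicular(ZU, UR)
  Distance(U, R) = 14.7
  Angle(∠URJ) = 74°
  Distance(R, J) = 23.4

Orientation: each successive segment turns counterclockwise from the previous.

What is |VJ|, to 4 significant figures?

11.00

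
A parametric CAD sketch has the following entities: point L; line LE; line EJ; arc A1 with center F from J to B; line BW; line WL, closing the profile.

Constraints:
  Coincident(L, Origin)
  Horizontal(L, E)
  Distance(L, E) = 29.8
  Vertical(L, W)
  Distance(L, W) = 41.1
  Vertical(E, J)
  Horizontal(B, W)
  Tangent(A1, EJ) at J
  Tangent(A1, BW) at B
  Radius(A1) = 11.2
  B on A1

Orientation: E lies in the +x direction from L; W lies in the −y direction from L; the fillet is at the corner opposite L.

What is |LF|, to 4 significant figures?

35.21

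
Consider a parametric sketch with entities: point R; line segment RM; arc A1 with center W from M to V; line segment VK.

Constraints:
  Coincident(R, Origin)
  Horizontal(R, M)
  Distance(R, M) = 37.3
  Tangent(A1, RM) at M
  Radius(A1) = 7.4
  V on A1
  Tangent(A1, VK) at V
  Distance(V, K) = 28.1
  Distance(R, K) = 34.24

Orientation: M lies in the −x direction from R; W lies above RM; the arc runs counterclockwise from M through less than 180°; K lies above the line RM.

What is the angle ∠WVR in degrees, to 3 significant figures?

161°

R is at the origin; R and M share the same y with |RM| = 37.3 and M on the −x side, so M = (-37.3, 0.00). Since A1 is tangent to RM there, WM ⟂ RM, so W = M + (0, 7.4) = (-37.3, 7.40). Since WV ⟂ VK (tangency), |WK| = √(7.4² + 28.1²) = 29.1 regardless of where V sits on A1. So K lies on both circle(R, 34.24) and circle(W, 29.1); the above-RM intersection is K = (-18.0, 29.1). V is the foot of the tangent from K: V = (-30.7, 4.06).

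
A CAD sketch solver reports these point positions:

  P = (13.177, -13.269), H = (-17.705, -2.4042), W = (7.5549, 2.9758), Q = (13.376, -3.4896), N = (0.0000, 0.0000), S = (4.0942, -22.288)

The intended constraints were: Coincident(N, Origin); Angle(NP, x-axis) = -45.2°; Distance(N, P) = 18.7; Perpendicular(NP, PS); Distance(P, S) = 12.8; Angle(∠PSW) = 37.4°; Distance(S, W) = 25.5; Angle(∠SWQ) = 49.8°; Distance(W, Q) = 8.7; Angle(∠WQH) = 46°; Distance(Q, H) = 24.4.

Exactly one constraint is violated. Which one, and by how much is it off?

Distance(Q, H) = 24.4 — off by 6.70.

N = (0.00, 0.00) ✓; NP at -45.20° ✓; |NP| = 18.70 ✓; ∠(NP, PS) = 90.00° ✓; |PS| = 12.80 ✓; ∠PSW = 37.40° ✓; |SW| = 25.50 ✓; ∠SWQ = 49.80° ✓; |WQ| = 8.700 ✓; ∠WQH = 46.00° ✓; |QH| = 31.10 ✗.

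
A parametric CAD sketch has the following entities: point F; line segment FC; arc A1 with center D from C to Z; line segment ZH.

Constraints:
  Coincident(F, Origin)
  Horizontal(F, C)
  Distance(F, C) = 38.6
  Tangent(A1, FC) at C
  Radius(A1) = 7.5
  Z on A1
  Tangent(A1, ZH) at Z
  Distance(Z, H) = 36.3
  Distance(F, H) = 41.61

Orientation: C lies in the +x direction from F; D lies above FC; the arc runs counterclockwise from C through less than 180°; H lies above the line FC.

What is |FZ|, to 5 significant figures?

45.620

F is at the origin; F and C share the same y with |FC| = 38.6 and C on the +x side, so C = (38.600, 0.0000). Tangency of A1 to FC means the radius DC is perpendicular to FC, so D = C + (0, 7.5) = (38.600, 7.5000). Since DZ ⟂ ZH (tangency), |DH| = √(7.5² + 36.3²) = 37.067 regardless of where Z sits on A1. So H lies on both circle(F, 41.61) and circle(D, 37.067); the above-FC intersection is H = (17.306, 37.840). Z is the foot of the tangent from H: Z = (43.740, 12.962).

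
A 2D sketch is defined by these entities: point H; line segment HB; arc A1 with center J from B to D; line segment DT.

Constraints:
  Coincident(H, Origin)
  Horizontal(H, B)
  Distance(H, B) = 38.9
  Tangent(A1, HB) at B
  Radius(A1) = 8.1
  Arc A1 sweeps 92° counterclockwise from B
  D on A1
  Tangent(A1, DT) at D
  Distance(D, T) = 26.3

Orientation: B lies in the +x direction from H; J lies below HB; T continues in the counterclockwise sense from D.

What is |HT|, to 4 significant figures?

46.99

On A1, B sits at bearing 90° from J; a 92° counterclockwise sweep puts D at bearing 182°, so D = J + 8.1·(cos 182°, sin 182°) = (30.80, -8.383). The tangent condition forces JD to be normal to DT, so DT runs along (−sin 182°, cos 182°); with |DT| = 26.3, T = (31.72, -34.67). Then |HT| = |T − H| = 46.99.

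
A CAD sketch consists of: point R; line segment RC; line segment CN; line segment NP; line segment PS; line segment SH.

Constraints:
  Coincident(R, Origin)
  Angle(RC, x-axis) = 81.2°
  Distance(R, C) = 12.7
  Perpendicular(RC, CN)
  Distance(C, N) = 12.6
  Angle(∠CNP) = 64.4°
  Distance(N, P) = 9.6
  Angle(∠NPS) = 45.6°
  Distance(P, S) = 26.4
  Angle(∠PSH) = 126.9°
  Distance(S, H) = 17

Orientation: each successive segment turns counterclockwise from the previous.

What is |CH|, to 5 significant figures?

31.614

R is at the origin; RC runs at 81.2° with length 12.7, so C = (1.9429, 12.551). RC ⟂ CN, so CN runs at 171.20°; with |CN| = 12.6, N = (-10.509, 14.478). ∠CNP = 64.4° gives NP at -73.200° from the x-axis; with |NP| = 9.6, P = (-7.7341, 5.2879). ∠NPS = 45.6° gives PS at 61.200° from the x-axis; with |PS| = 26.4, S = (4.9842, 28.422). ∠PSH = 126.9° gives SH at 114.30° from the x-axis; with |SH| = 17.0, H = (-2.0115, 43.916). Then |CH| = |H − C| = 31.614.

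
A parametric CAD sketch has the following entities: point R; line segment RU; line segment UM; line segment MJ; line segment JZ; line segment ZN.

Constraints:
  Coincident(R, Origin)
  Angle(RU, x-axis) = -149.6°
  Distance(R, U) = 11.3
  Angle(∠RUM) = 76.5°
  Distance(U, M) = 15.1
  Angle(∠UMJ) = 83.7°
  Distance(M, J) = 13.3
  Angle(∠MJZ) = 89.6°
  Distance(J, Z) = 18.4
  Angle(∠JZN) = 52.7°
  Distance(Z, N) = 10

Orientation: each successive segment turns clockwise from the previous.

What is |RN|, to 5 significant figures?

7.1157

R is at the origin; RU runs at -149.6° with length 11.3, so U = (-9.7464, -5.7182). ∠RUM = 76.5° gives UM at 106.90° from the x-axis; with |UM| = 15.1, M = (-14.136, 8.7297). ∠UMJ = 83.7° gives MJ at 10.600° from the x-axis; with |MJ| = 13.3, J = (-1.0630, 11.176). ∠MJZ = 89.6° gives JZ at -79.800° from the x-axis; with |JZ| = 18.4, Z = (2.1954, -6.9329). ∠JZN = 52.7° gives ZN at 152.90° from the x-axis; with |ZN| = 10.0, N = (-6.7067, -2.3775). Then |RN| = |N − R| = 7.1157.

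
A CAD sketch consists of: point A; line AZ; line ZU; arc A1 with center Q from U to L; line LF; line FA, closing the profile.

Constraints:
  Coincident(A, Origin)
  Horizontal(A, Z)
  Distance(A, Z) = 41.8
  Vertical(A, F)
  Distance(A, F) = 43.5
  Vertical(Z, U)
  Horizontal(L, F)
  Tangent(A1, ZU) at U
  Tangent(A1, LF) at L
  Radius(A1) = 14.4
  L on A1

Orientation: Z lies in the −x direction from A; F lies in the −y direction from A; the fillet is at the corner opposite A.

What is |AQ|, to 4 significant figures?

39.97

A is at the origin; AZ is horizontal with |AZ| = 41.8 and Z on the −x side, so Z = (-41.80, 0.000). A and F share the same x with |AF| = 43.5 and F on the −y side, so F = (0.000, -43.50). The virtual corner opposite A is at (-41.80, -43.50). Since A1 is tangent to ZU there, QU ⟂ ZU and tangency of A1 to LF means the radius QL is perpendicular to LF, with radius 14.4, so the center Q sits 14.4 in from both sides at Q = (-27.40, -29.10). Then |AQ| = |Q − A| = 39.97.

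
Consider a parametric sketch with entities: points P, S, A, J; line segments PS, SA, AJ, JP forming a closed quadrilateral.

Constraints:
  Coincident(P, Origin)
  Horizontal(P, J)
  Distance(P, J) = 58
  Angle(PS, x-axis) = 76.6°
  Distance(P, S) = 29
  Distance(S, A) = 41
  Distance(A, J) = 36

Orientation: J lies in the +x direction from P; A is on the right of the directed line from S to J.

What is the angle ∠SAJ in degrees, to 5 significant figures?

98.737°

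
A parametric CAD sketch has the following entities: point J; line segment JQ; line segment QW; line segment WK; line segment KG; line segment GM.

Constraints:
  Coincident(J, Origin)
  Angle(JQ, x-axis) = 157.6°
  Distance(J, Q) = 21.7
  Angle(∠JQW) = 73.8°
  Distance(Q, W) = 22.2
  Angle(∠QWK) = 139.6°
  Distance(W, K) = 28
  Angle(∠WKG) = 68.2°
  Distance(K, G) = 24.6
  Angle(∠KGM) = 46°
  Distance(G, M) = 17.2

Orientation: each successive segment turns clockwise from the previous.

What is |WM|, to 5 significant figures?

13.810

J is at the origin; JQ runs at 157.6° with length 21.7, so Q = (-20.063, 8.2692). ∠JQW = 73.8° gives QW at 51.400° from the x-axis; with |QW| = 22.2, W = (-6.2125, 25.619). ∠QWK = 139.6° gives WK at 11.000° from the x-axis; with |WK| = 28.0, K = (21.273, 30.962). ∠WKG = 68.2° gives KG at -100.80° from the x-axis; with |KG| = 24.6, G = (16.663, 6.7974). ∠KGM = 46.0° gives GM at 125.20° from the x-axis; with |GM| = 17.2, M = (6.7488, 20.852). Then |WM| = |M − W| = 13.810.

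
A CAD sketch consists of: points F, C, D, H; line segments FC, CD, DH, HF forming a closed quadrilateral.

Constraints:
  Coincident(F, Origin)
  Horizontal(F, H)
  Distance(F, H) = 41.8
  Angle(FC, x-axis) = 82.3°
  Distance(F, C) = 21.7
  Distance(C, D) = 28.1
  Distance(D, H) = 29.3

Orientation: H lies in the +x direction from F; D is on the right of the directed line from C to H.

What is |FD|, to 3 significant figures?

13.7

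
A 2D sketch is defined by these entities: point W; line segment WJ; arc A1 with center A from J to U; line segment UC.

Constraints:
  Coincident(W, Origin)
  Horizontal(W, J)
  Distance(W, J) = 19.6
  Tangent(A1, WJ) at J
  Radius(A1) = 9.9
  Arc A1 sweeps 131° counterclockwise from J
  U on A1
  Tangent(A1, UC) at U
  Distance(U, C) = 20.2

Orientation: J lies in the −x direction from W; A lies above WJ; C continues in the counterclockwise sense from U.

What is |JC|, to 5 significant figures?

32.164

On A1, J sits at bearing -90° from A; a 131° counterclockwise sweep puts U at bearing 41°, so U = A + 9.9·(cos 41°, sin 41°) = (-12.128, 16.395). Tangency of A1 to UC means the radius AU is perpendicular to UC, so UC runs along (−sin 41°, cos 41°); with |UC| = 20.2, C = (-25.381, 31.640). Then |JC| = |C − J| = 32.164.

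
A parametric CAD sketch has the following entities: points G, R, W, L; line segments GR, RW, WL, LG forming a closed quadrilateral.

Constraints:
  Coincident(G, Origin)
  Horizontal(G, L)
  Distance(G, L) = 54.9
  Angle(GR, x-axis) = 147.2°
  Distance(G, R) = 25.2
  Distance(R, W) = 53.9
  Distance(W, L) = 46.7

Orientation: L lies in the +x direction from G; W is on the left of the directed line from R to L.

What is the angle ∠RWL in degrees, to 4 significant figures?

100.2°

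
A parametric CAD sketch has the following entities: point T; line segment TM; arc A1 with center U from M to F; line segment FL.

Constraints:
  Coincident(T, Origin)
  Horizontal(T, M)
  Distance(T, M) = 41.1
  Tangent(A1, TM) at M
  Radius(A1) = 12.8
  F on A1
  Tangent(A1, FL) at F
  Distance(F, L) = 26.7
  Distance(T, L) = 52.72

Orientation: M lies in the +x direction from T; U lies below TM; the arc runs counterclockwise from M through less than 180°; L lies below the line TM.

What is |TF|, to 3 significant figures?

32.1

T is at the origin; T and M share the same y with |TM| = 41.1 and M on the +x side, so M = (41.1, 0.00). A1 meets TM tangentially, so UM is at right angles to TM, so U = M + (0, -12.8) = (41.1, -12.8). Since UF ⟂ FL (tangency), |UL| = √(12.8² + 26.7²) = 29.6 regardless of where F sits on A1. So L lies on both circle(T, 52.72) and circle(U, 29.6); the below-TM intersection is L = (32.8, -41.2). F is the foot of the tangent from L: F = (28.5, -14.9).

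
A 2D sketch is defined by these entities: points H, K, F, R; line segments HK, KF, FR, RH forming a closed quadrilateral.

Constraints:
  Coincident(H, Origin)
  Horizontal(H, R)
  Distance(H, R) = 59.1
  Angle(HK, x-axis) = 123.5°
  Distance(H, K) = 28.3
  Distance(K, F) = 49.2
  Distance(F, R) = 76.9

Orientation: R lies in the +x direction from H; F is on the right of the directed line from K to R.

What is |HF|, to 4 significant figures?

28.87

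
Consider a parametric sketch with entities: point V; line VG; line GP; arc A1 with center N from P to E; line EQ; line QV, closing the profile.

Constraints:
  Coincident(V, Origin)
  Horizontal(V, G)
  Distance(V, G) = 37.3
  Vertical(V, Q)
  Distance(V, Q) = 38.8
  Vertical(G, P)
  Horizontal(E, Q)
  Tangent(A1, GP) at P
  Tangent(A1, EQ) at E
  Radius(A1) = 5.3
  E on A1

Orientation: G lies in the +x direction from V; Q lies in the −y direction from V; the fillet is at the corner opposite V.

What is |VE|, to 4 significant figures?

50.29

The virtual corner opposite V is at (37.30, -38.80). A1 meets GP tangentially, so NP is at right angles to GP and since A1 is tangent to EQ there, NE ⟂ EQ, with radius 5.3, so the center N sits 5.3 in from both sides at N = (32.00, -33.50). That places the tangent points at P = (37.30, -33.50) on GP and E = (32.00, -38.80) on EQ. Then |VE| = |E − V| = 50.29.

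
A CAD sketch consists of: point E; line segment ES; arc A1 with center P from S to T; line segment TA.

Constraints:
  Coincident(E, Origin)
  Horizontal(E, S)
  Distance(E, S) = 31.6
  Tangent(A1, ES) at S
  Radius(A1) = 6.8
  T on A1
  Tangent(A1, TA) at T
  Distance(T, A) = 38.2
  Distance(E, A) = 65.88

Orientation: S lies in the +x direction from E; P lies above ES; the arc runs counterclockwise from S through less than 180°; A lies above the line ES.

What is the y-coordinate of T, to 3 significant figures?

4.11

Checks: ∠(PS, SE) = 90.00° ✓; |PS| = 6.800 ✓; |PT| = 6.800 ✓; ∠(PT, TA) = 90.00° ✓; |TA| = 38.20 ✓; |EA| = 65.88 ✓.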